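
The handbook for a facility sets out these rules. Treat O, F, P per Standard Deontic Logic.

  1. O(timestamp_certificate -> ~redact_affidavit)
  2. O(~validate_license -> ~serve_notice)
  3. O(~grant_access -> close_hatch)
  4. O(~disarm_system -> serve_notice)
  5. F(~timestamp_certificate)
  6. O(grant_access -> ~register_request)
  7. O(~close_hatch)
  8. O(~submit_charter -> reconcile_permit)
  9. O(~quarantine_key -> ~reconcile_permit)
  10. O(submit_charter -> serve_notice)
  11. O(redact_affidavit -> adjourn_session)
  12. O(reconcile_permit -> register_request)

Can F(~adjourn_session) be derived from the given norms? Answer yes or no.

No

Premise 11 is O(redact_affidavit -> adjourn_session), but O(redact_affidavit) is not derivable from the premises, so it does not yield O(adjourn_session).
No other premise forces O(adjourn_session). An ideal world satisfying every premise can still have ~adjourn_session true, so F(~adjourn_session) is not derivable.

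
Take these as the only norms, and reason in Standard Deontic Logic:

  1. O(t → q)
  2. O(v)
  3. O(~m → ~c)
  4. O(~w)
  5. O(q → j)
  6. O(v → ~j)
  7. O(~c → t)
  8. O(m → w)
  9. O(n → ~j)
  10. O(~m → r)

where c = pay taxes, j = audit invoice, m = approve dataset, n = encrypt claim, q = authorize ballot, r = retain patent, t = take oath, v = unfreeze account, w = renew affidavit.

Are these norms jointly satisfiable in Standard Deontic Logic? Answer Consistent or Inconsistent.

Inconsistent

Premise 2 gives O(v).
Premise 6 is O(v → ~j); since O(v), deontic closure gives O(~j).
Premise 5 is O(q → j); contrapositively O(~j → ~q). Since O(~j) holds, K gives O(~q).
Premise 1, O(t → q), contraposes to O(~q → ~t); with O(~q) we get O(~t).
The contrapositive of premise 7 (O(~c → t)) is O(~t → c), and O(~t) is already established, so O(c).
The contrapositive of premise 3 (O(~m → ~c)) is O(c → m), and O(c) is already established, so O(m).
With premise 8, O(m → w), the K-axiom yields O(w).
But premise 4 directly asserts O(~w).
We now have both O(w) and O(~w) — w is simultaneously obligatory and forbidden, violating the D-axiom.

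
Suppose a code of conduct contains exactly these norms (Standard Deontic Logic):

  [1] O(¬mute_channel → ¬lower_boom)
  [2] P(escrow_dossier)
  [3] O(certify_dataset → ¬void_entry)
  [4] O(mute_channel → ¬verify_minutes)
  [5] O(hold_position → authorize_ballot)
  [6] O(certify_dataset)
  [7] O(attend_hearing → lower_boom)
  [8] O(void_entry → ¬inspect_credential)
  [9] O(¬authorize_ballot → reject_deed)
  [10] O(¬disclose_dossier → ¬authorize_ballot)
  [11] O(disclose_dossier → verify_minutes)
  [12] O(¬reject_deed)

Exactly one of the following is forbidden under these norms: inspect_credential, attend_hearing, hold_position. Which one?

attend_hearing

From premise 12 we have O(¬reject_deed).
Premise 9, O(¬authorize_ballot → reject_deed), contraposes to O(¬reject_deed → authorize_ballot); with O(¬reject_deed) we get O(authorize_ballot).
The contrapositive of premise 10 (O(¬disclose_dossier → ¬authorize_ballot)) is O(authorize_ballot → disclose_dossier), and O(authorize_ballot) is already established, so O(disclose_dossier).
Applying K to premise 11 (O(disclose_dossier → verify_minutes)) and O(disclose_dossier) yields O(verify_minutes).
Premise 4, O(mute_channel → ¬verify_minutes), contraposes to O(verify_minutes → ¬mute_channel); with O(verify_minutes) we get O(¬mute_channel).
Premise 1 is O(¬mute_channel → ¬lower_boom); since O(¬mute_channel), deontic closure gives O(¬lower_boom).
Premise 7 is O(attend_hearing → lower_boom); contrapositively O(¬lower_boom → ¬attend_hearing). Since O(¬lower_boom) holds, K gives O(¬attend_hearing).
So O(¬attend_hearing) holds, i.e. attend_hearing is forbidden. None of the other listed options is forbidden under the premises.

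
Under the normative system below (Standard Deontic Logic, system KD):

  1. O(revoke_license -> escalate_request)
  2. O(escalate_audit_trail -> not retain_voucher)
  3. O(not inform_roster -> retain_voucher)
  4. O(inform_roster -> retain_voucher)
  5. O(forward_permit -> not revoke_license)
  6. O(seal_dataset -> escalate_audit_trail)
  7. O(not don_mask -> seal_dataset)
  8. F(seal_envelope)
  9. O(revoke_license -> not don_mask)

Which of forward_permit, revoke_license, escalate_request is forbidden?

Premises 3 and 4 are O(not inform_roster -> retain_voucher) and O(inform_roster -> retain_voucher); every ideal world satisfies not inform_roster or inform_roster, so in either case retain_voucher holds — hence O(retain_voucher).
The contrapositive of premise 2 (O(escalate_audit_trail -> not retain_voucher)) is O(retain_voucher -> not escalate_audit_trail), and O(retain_voucher) is already established, so O(not escalate_audit_trail).
Premise 6 is O(seal_dataset -> escalate_audit_trail); contrapositively O(not escalate_audit_trail -> not seal_dataset). Since O(not escalate_audit_trail) holds, K gives O(not seal_dataset).
Premise 7, O(not don_mask -> seal_dataset), contraposes to O(not seal_dataset -> don_mask); with O(not seal_dataset) we get O(don_mask).
Premise 9 is O(revoke_license -> not don_mask); contrapositively O(don_mask -> not revoke_license). Since O(don_mask) holds, K gives O(not revoke_license).
So O(not revoke_license) holds, i.e. revoke_license is forbidden. None of the other listed options is forbidden under the premises.

revoke_license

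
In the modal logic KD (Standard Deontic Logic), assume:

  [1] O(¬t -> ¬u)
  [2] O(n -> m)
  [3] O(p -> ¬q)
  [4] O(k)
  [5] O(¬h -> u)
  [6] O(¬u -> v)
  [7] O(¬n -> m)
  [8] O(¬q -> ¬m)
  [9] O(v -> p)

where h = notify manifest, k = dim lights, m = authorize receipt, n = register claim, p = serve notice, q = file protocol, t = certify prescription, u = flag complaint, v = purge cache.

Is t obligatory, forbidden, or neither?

Premises 7 and 2 are O(¬n -> m) and O(n -> m); every ideal world satisfies ¬n or n, so in either case m holds — hence O(m).
Premise 8, O(¬q -> ¬m), contraposes to O(m -> q); with O(m) we get O(q).
Premise 3 is O(p -> ¬q); contrapositively O(q -> ¬p). Since O(q) holds, K gives O(¬p).
The contrapositive of premise 9 (O(v -> p)) is O(¬p -> ¬v), and O(¬p) is already established, so O(¬v).
Premise 6 is O(¬u -> v); contrapositively O(¬v -> u). Since O(¬v) holds, K gives O(u).
Premise 1, O(¬t -> ¬u), contraposes to O(u -> t); with O(u) we get O(t).
Premises 4, 5 do not contribute to this derivation.
Hence t is obligatory.

Obligatory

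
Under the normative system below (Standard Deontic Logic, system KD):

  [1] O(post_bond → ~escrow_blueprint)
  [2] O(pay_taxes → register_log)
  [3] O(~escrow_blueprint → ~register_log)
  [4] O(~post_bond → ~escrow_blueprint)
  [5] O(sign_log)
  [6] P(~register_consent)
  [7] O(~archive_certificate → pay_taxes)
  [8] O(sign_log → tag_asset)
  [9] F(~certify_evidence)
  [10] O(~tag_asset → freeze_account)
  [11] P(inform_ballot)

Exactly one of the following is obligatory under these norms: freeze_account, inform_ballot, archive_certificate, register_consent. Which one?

By case analysis on ~post_bond: premise 4 gives O(~post_bond → ~escrow_blueprint) and premise 1 gives O(post_bond → ~escrow_blueprint), so O(~escrow_blueprint) either way.
From O(~escrow_blueprint) and premise 3, O(~escrow_blueprint → ~register_log), we obtain O(~register_log).
Premise 2, O(pay_taxes → register_log), contraposes to O(~register_log → ~pay_taxes); with O(~register_log) we get O(~pay_taxes).
Premise 7, O(~archive_certificate → pay_taxes), contraposes to O(~pay_taxes → archive_certificate); with O(~pay_taxes) we get O(archive_certificate).
So O(archive_certificate) holds — archive_certificate is obligatory. None of the other listed options is made obligatory by any chain of premises.

archive_certificate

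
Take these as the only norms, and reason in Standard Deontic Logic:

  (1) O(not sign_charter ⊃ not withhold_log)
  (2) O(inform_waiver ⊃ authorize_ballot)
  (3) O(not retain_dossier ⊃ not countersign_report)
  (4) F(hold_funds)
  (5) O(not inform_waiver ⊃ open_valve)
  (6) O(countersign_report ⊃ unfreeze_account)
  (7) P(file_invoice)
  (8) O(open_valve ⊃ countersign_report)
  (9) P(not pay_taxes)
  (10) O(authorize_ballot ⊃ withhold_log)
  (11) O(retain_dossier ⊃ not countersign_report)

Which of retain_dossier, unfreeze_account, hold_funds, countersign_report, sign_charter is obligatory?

Premises 11 and 3 are O(retain_dossier ⊃ not countersign_report) and O(not retain_dossier ⊃ not countersign_report); every ideal world satisfies retain_dossier or not retain_dossier, so in either case not countersign_report holds — hence O(not countersign_report).
Premise 8, O(open_valve ⊃ countersign_report), contraposes to O(not countersign_report ⊃ not open_valve); with O(not countersign_report) we get O(not open_valve).
Premise 5, O(not inform_waiver ⊃ open_valve), contraposes to O(not open_valve ⊃ inform_waiver); with O(not open_valve) we get O(inform_waiver).
With premise 2, O(inform_waiver ⊃ authorize_ballot), the K-axiom yields O(authorize_ballot).
From O(authorize_ballot) and premise 10, O(authorize_ballot ⊃ withhold_log), we obtain O(withhold_log).
The contrapositive of premise 1 (O(not sign_charter ⊃ not withhold_log)) is O(withhold_log ⊃ sign_charter), and O(withhold_log) is already established, so O(sign_charter).
So O(sign_charter) holds — sign_charter is obligatory. None of the other listed options is made obligatory by any chain of premises.

sign_charter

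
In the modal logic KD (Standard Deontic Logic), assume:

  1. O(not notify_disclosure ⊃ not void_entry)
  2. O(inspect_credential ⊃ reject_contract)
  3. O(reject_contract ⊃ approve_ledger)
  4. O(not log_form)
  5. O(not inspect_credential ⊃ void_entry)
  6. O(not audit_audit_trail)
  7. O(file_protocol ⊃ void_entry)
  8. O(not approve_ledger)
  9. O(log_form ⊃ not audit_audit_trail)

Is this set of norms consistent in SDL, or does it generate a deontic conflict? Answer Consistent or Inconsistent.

Consistent

Premise 9 is O(log_form ⊃ not audit_audit_trail); even if O(not audit_audit_trail) held, inferring O(log_form) would be affirming the consequent — invalid.
So O(log_form) is not derivable, and the apparent clash with O(not log_form) does not arise.
A world satisfying every obligation exists (e.g. approve_ledger=false, audit_audit_trail=false, file_protocol=false, inspect_credential=false, log_form=false, notify_disclosure=true, reject_contract=false, void_entry=true); no atom is both obligatory and forbidden, so the set is consistent.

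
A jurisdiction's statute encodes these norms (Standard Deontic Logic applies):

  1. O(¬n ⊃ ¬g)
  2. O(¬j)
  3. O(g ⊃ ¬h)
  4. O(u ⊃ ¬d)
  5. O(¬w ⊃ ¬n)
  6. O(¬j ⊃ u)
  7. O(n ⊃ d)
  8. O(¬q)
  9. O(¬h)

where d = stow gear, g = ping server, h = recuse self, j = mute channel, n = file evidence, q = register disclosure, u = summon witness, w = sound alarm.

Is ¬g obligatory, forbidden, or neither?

From premise 2 we have O(¬j).
From O(¬j) and premise 6, O(¬j ⊃ u), we obtain O(u).
With premise 4, O(u ⊃ ¬d), the K-axiom yields O(¬d).
The contrapositive of premise 7 (O(n ⊃ d)) is O(¬d ⊃ ¬n), and O(¬d) is already established, so O(¬n).
From O(¬n) and premise 1, O(¬n ⊃ ¬g), we obtain O(¬g).
Premises 3, 5, 8, 9 do not contribute to this derivation.
Hence ¬g is obligatory.

Obligatory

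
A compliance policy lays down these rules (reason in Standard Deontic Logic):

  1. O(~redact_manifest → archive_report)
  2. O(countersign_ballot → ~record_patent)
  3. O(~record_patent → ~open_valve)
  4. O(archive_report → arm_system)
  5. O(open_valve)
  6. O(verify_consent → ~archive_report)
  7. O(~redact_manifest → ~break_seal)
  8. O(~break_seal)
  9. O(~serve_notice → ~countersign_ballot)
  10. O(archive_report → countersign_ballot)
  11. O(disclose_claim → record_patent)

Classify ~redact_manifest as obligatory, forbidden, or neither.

From premise 5 we have O(open_valve).
Premise 3 is O(~record_patent → ~open_valve); contrapositively O(open_valve → record_patent). Since O(open_valve) holds, K gives O(record_patent).
Premise 2 is O(countersign_ballot → ~record_patent); contrapositively O(record_patent → ~countersign_ballot). Since O(record_patent) holds, K gives O(~countersign_ballot).
The contrapositive of premise 10 (O(archive_report → countersign_ballot)) is O(~countersign_ballot → ~archive_report), and O(~countersign_ballot) is already established, so O(~archive_report).
Premise 1, O(~redact_manifest → archive_report), contraposes to O(~archive_report → redact_manifest); with O(~archive_report) we get O(redact_manifest).
Premises 4, 6, 7, 8, 9, 11 do not contribute to this derivation.
Thus O(redact_manifest), which is F(~redact_manifest): ~redact_manifest is forbidden.

Forbidden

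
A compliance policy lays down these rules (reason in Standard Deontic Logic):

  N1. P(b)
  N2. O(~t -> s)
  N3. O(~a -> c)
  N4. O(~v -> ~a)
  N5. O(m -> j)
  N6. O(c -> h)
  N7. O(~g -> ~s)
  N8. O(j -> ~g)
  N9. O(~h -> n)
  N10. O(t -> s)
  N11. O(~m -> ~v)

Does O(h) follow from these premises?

Premises 10 and 2 are O(t -> s) and O(~t -> s); every ideal world satisfies t or ~t, so in either case s holds — hence O(s).
Premise 7, O(~g -> ~s), contraposes to O(s -> g); with O(s) we get O(g).
Premise 8, O(j -> ~g), contraposes to O(g -> ~j); with O(g) we get O(~j).
The contrapositive of premise 5 (O(m -> j)) is O(~j -> ~m), and O(~j) is already established, so O(~m).
With premise 11, O(~m -> ~v), the K-axiom yields O(~v).
From O(~v) and premise 4, O(~v -> ~a), we obtain O(~a).
Premise 3 is O(~a -> c); since O(~a), deontic closure gives O(c).
With premise 6, O(c -> h), the K-axiom yields O(h).
Premises 1, 9 do not contribute to this derivation.
So O(h) follows.

Yes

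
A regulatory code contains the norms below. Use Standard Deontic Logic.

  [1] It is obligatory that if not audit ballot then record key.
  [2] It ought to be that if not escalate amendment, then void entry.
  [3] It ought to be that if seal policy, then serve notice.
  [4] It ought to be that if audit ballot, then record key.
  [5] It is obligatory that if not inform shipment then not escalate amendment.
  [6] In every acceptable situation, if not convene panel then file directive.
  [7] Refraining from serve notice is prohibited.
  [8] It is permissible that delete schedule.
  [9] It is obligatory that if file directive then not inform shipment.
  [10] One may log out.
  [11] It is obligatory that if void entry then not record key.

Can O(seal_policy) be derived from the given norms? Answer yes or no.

Premise 3 is O(seal_policy → serve_notice); even if O(serve_notice) held, inferring O(seal_policy) would be affirming the consequent — invalid.
No other premise forces O(seal_policy). An ideal world satisfying every premise can still have seal_policy false, so O(seal_policy) is not derivable.

No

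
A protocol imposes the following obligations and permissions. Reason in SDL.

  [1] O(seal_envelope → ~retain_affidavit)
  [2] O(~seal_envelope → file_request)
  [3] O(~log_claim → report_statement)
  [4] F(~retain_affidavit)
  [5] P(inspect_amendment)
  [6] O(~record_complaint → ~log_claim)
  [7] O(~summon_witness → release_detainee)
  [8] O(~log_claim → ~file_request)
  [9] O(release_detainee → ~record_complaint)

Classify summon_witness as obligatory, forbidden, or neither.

Obligatory

F(~retain_affidavit) at premise 4 means O(retain_affidavit).
Premise 1, O(seal_envelope → ~retain_affidavit), contraposes to O(retain_affidavit → ~seal_envelope); with O(retain_affidavit) we get O(~seal_envelope).
From O(~seal_envelope) and premise 2, O(~seal_envelope → file_request), we obtain O(file_request).
The contrapositive of premise 8 (O(~log_claim → ~file_request)) is O(file_request → log_claim), and O(file_request) is already established, so O(log_claim).
Premise 6, O(~record_complaint → ~log_claim), contraposes to O(log_claim → record_complaint); with O(log_claim) we get O(record_complaint).
Premise 9 is O(release_detainee → ~record_complaint); contrapositively O(record_complaint → ~release_detainee). Since O(record_complaint) holds, K gives O(~release_detainee).
Premise 7 is O(~summon_witness → release_detainee); contrapositively O(~release_detainee → summon_witness). Since O(~release_detainee) holds, K gives O(summon_witness).
Premises 3, 5 do not contribute to this derivation.
Hence summon_witness is obligatory.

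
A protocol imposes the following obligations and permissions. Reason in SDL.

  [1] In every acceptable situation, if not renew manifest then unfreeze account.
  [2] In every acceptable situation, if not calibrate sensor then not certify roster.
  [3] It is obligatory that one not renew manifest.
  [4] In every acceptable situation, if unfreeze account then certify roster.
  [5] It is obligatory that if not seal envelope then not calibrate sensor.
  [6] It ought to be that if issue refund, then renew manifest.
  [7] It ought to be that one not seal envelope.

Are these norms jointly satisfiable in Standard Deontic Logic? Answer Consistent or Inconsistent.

Premise 7 gives O(¬seal_envelope).
Premise 5 is O(¬seal_envelope → ¬calibrate_sensor); since O(¬seal_envelope), deontic closure gives O(¬calibrate_sensor).
With premise 2, O(¬calibrate_sensor → ¬certify_roster), the K-axiom yields O(¬certify_roster).
Premise 4, O(unfreeze_account → certify_roster), contraposes to O(¬certify_roster → ¬unfreeze_account); with O(¬certify_roster) we get O(¬unfreeze_account).
Premise 1 is O(¬renew_manifest → unfreeze_account); contrapositively O(¬unfreeze_account → renew_manifest). Since O(¬unfreeze_account) holds, K gives O(renew_manifest).
Yet premise 3 states O(¬renew_manifest).
We now have both O(renew_manifest) and O(¬renew_manifest) — renew_manifest is simultaneously obligatory and forbidden, violating the D-axiom.

Inconsistent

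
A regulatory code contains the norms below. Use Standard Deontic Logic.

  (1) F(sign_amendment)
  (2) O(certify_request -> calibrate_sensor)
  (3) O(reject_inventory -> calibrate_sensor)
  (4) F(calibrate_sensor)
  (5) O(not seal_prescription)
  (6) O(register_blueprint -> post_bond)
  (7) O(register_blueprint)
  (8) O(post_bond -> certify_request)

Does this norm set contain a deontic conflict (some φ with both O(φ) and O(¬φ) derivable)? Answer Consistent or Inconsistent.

Premise 7 gives O(register_blueprint).
From O(register_blueprint) and premise 6, O(register_blueprint -> post_bond), we obtain O(post_bond).
Premise 8 is O(post_bond -> certify_request); since O(post_bond), deontic closure gives O(certify_request).
Applying K to premise 2 (O(certify_request -> calibrate_sensor)) and O(certify_request) yields O(calibrate_sensor).
Yet premise 4 is F(calibrate_sensor), i.e. O(not calibrate_sensor).
We now have both O(calibrate_sensor) and O(not calibrate_sensor) — calibrate_sensor is simultaneously obligatory and forbidden, violating the D-axiom.

Inconsistent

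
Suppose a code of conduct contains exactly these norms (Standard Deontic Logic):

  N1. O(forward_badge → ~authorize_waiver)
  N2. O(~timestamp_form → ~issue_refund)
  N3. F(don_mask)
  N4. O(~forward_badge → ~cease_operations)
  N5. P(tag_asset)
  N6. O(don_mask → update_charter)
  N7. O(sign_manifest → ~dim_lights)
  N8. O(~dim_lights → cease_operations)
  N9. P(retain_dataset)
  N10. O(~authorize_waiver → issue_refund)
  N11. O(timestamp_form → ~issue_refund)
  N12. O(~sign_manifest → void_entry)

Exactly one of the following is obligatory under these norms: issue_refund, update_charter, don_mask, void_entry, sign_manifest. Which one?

void_entry

Premises 2 and 11 cover both cases: O(~timestamp_form → ~issue_refund) and O(timestamp_form → ~issue_refund). Since ~timestamp_form ∨ timestamp_form is a tautology, O(~issue_refund) follows.
The contrapositive of premise 10 (O(~authorize_waiver → issue_refund)) is O(~issue_refund → authorize_waiver), and O(~issue_refund) is already established, so O(authorize_waiver).
Premise 1 is O(forward_badge → ~authorize_waiver); contrapositively O(authorize_waiver → ~forward_badge). Since O(authorize_waiver) holds, K gives O(~forward_badge).
From O(~forward_badge) and premise 4, O(~forward_badge → ~cease_operations), we obtain O(~cease_operations).
The contrapositive of premise 8 (O(~dim_lights → cease_operations)) is O(~cease_operations → dim_lights), and O(~cease_operations) is already established, so O(dim_lights).
Premise 7, O(sign_manifest → ~dim_lights), contraposes to O(dim_lights → ~sign_manifest); with O(dim_lights) we get O(~sign_manifest).
Applying K to premise 12 (O(~sign_manifest → void_entry)) and O(~sign_manifest) yields O(void_entry).
So O(void_entry) holds — void_entry is obligatory. None of the other listed options is made obligatory by any chain of premises.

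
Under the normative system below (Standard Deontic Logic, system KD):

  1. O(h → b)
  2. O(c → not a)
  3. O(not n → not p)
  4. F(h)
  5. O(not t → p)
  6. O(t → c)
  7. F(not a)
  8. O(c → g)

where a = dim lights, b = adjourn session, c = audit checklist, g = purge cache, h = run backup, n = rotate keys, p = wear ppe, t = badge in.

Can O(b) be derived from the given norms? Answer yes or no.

No

Premise 1 is O(h → b), but O(h) is not derivable from the premises, so it does not yield O(b).
No other premise forces O(b). An ideal world satisfying every premise can still have b false, so O(b) is not derivable.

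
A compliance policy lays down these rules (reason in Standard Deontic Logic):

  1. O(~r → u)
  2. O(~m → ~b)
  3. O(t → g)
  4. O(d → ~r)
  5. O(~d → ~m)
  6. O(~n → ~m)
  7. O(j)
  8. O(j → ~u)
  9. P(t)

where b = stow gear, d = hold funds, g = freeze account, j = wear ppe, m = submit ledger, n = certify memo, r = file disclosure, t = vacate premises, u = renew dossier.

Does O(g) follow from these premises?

Premise 3 is O(t → g), but O(t) is not derivable from the premises (the permission P(t) asserts only ~O(~t), not O(t)), so it does not yield O(g).
No other premise forces O(g). An ideal world satisfying every premise can still have g false, so O(g) is not derivable.

No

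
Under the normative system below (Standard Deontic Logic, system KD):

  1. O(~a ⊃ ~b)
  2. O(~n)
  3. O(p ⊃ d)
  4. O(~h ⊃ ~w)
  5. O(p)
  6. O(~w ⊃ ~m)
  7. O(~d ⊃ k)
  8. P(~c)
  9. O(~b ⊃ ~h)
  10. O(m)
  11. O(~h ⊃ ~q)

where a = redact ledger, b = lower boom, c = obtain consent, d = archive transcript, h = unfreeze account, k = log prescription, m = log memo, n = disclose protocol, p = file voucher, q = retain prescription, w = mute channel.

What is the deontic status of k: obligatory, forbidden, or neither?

Premise 7 is O(~d ⊃ k), but O(~d) is not derivable from the premises, so it does not yield O(k).
No premise or chain of K-axiom applications forces O(k), and none forces O(~k). So k is neither obligatory nor forbidden under these norms.

Neither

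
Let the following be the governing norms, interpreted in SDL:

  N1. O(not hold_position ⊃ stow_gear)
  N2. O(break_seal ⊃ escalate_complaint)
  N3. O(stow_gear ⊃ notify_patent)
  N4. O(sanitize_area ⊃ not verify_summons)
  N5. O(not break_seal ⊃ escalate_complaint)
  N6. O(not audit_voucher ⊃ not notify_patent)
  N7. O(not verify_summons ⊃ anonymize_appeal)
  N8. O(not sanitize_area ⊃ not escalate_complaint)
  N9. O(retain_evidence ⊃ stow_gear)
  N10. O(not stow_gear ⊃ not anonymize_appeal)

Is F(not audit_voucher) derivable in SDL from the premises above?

Yes

Premises 2 and 5 are O(break_seal ⊃ escalate_complaint) and O(not break_seal ⊃ escalate_complaint); every ideal world satisfies break_seal or not break_seal, so in either case escalate_complaint holds — hence O(escalate_complaint).
Premise 8 is O(not sanitize_area ⊃ not escalate_complaint); contrapositively O(escalate_complaint ⊃ sanitize_area). Since O(escalate_complaint) holds, K gives O(sanitize_area).
From O(sanitize_area) and premise 4, O(sanitize_area ⊃ not verify_summons), we obtain O(not verify_summons).
Applying K to premise 7 (O(not verify_summons ⊃ anonymize_appeal)) and O(not verify_summons) yields O(anonymize_appeal).
Premise 10 is O(not stow_gear ⊃ not anonymize_appeal); contrapositively O(anonymize_appeal ⊃ stow_gear). Since O(anonymize_appeal) holds, K gives O(stow_gear).
Applying K to premise 3 (O(stow_gear ⊃ notify_patent)) and O(stow_gear) yields O(notify_patent).
Premise 6, O(not audit_voucher ⊃ not notify_patent), contraposes to O(notify_patent ⊃ audit_voucher); with O(notify_patent) we get O(audit_voucher).
Premises 1, 9 do not contribute to this derivation.
So O(audit_voucher) holds, i.e. F(not audit_voucher). The claim follows.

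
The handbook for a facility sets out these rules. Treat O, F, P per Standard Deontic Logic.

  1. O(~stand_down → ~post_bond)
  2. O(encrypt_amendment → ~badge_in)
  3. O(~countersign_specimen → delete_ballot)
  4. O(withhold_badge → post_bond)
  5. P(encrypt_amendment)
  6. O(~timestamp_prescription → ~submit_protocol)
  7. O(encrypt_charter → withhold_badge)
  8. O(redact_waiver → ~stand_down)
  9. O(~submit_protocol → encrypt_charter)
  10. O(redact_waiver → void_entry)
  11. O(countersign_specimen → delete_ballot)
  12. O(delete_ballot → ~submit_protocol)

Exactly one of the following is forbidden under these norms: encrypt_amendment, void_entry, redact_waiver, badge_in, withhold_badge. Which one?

Premises 11 and 3 cover both cases: O(countersign_specimen → delete_ballot) and O(~countersign_specimen → delete_ballot). Since countersign_specimen ∨ ~countersign_specimen is a tautology, O(delete_ballot) follows.
Premise 12 is O(delete_ballot → ~submit_protocol); since O(delete_ballot), deontic closure gives O(~submit_protocol).
Premise 9 is O(~submit_protocol → encrypt_charter); since O(~submit_protocol), deontic closure gives O(encrypt_charter).
From O(encrypt_charter) and premise 7, O(encrypt_charter → withhold_badge), we obtain O(withhold_badge).
With premise 4, O(withhold_badge → post_bond), the K-axiom yields O(post_bond).
The contrapositive of premise 1 (O(~stand_down → ~post_bond)) is O(post_bond → stand_down), and O(post_bond) is already established, so O(stand_down).
Premise 8 is O(redact_waiver → ~stand_down); contrapositively O(stand_down → ~redact_waiver). Since O(stand_down) holds, K gives O(~redact_waiver).
So O(~redact_waiver) holds, i.e. redact_waiver is forbidden. None of the other listed options is forbidden under the premises.

redact_waiver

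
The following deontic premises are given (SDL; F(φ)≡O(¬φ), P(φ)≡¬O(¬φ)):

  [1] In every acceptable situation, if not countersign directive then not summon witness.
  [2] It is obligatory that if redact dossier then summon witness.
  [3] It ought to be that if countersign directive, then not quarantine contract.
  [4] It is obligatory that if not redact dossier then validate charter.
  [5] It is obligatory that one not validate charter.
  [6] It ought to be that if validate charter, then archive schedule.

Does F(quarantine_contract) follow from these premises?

Premise 5 states O(¬validate_charter) outright.
Premise 4 is O(¬redact_dossier → validate_charter); contrapositively O(¬validate_charter → redact_dossier). Since O(¬validate_charter) holds, K gives O(redact_dossier).
Applying K to premise 2 (O(redact_dossier → summon_witness)) and O(redact_dossier) yields O(summon_witness).
The contrapositive of premise 1 (O(¬countersign_directive → ¬summon_witness)) is O(summon_witness → countersign_directive), and O(summon_witness) is already established, so O(countersign_directive).
Applying K to premise 3 (O(countersign_directive → ¬quarantine_contract)) and O(countersign_directive) yields O(¬quarantine_contract).
Premise 6 does not contribute to this derivation.
So O(¬quarantine_contract) holds, i.e. F(quarantine_contract). The claim follows.

Yes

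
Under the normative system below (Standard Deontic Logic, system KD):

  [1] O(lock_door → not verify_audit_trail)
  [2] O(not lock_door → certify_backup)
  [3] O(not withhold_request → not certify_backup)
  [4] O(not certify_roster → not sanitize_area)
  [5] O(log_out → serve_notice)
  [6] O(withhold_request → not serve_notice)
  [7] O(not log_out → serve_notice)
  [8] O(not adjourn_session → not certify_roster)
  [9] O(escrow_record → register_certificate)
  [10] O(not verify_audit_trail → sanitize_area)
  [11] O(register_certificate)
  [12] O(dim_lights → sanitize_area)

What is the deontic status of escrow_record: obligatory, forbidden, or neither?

Neither

Premise 9 is O(escrow_record → register_certificate); even if O(register_certificate) held, inferring O(escrow_record) would be affirming the consequent — invalid.
No premise or chain of K-axiom applications forces O(escrow_record), and none forces O(not escrow_record). So escrow_record is neither obligatory nor forbidden under these norms.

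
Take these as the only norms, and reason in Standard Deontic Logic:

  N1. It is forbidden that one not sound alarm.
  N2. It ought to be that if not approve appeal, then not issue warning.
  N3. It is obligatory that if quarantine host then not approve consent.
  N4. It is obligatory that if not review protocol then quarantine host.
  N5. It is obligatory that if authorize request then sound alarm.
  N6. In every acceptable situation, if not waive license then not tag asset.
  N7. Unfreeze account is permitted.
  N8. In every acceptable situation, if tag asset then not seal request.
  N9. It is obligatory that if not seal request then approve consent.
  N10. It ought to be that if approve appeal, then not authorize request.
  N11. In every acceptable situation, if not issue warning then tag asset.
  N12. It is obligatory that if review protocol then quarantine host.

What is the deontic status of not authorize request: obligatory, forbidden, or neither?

Obligatory

Premises 12 and 4 cover both cases: O(review_protocol → quarantine_host) and O(¬review_protocol → quarantine_host). Since review_protocol ∨ ¬review_protocol is a tautology, O(quarantine_host) follows.
From O(quarantine_host) and premise 3, O(quarantine_host → ¬approve_consent), we obtain O(¬approve_consent).
The contrapositive of premise 9 (O(¬seal_request → approve_consent)) is O(¬approve_consent → seal_request), and O(¬approve_consent) is already established, so O(seal_request).
Premise 8 is O(tag_asset → ¬seal_request); contrapositively O(seal_request → ¬tag_asset). Since O(seal_request) holds, K gives O(¬tag_asset).
Premise 11 is O(¬issue_warning → tag_asset); contrapositively O(¬tag_asset → issue_warning). Since O(¬tag_asset) holds, K gives O(issue_warning).
The contrapositive of premise 2 (O(¬approve_appeal → ¬issue_warning)) is O(issue_warning → approve_appeal), and O(issue_warning) is already established, so O(approve_appeal).
Applying K to premise 10 (O(approve_appeal → ¬authorize_request)) and O(approve_appeal) yields O(¬authorize_request).
Premises 1, 5, 6, 7 do not contribute to this derivation.
Hence ¬authorize_request is obligatory.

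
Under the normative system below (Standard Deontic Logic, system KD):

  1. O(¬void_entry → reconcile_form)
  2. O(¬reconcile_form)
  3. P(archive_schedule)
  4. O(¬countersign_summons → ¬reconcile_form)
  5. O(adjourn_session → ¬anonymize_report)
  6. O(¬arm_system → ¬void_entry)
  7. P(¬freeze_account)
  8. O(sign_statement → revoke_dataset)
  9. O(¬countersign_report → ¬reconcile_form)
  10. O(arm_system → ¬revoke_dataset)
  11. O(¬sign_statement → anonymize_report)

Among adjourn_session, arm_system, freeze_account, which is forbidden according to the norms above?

adjourn_session

Premise 2 gives O(¬reconcile_form).
The contrapositive of premise 1 (O(¬void_entry → reconcile_form)) is O(¬reconcile_form → void_entry), and O(¬reconcile_form) is already established, so O(void_entry).
The contrapositive of premise 6 (O(¬arm_system → ¬void_entry)) is O(void_entry → arm_system), and O(void_entry) is already established, so O(arm_system).
From O(arm_system) and premise 10, O(arm_system → ¬revoke_dataset), we obtain O(¬revoke_dataset).
Premise 8 is O(sign_statement → revoke_dataset); contrapositively O(¬revoke_dataset → ¬sign_statement). Since O(¬revoke_dataset) holds, K gives O(¬sign_statement).
Applying K to premise 11 (O(¬sign_statement → anonymize_report)) and O(¬sign_statement) yields O(anonymize_report).
Premise 5, O(adjourn_session → ¬anonymize_report), contraposes to O(anonymize_report → ¬adjourn_session); with O(anonymize_report) we get O(¬adjourn_session).
So O(¬adjourn_session) holds, i.e. adjourn_session is forbidden. None of the other listed options is forbidden under the premises.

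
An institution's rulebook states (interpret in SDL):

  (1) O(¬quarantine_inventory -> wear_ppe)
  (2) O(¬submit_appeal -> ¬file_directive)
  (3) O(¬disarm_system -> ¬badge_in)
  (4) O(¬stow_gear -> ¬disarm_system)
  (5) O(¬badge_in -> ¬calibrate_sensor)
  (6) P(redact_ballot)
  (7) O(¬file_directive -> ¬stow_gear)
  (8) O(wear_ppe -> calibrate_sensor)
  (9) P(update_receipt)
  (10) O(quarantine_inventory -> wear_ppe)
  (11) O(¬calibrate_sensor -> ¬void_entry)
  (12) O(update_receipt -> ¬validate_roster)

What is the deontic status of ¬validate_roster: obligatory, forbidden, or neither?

Neither

Premise 12 is O(update_receipt -> ¬validate_roster), but O(update_receipt) is not derivable from the premises (the permission P(update_receipt) asserts only ¬O(¬update_receipt), not O(update_receipt)), so it does not yield O(¬validate_roster).
No premise or chain of K-axiom applications forces O(¬validate_roster), and none forces O(validate_roster). So ¬validate_roster is neither obligatory nor forbidden under these norms.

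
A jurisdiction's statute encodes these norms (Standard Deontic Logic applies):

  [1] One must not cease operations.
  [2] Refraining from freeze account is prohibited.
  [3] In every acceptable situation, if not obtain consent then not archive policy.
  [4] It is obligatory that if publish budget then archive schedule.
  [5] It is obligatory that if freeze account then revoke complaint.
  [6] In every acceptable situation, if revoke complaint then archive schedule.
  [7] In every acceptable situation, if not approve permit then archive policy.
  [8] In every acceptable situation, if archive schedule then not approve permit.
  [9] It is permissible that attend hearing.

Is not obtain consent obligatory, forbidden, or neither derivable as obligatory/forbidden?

F(¬freeze_account) at premise 2 means O(freeze_account).
Premise 5 is O(freeze_account → revoke_complaint); since O(freeze_account), deontic closure gives O(revoke_complaint).
With premise 6, O(revoke_complaint → archive_schedule), the K-axiom yields O(archive_schedule).
Applying K to premise 8 (O(archive_schedule → ¬approve_permit)) and O(archive_schedule) yields O(¬approve_permit).
From O(¬approve_permit) and premise 7, O(¬approve_permit → archive_policy), we obtain O(archive_policy).
Premise 3 is O(¬obtain_consent → ¬archive_policy); contrapositively O(archive_policy → obtain_consent). Since O(archive_policy) holds, K gives O(obtain_consent).
Premises 1, 4, 9 do not contribute to this derivation.
Thus O(obtain_consent), which is F(¬obtain_consent): ¬obtain_consent is forbidden.

Forbidden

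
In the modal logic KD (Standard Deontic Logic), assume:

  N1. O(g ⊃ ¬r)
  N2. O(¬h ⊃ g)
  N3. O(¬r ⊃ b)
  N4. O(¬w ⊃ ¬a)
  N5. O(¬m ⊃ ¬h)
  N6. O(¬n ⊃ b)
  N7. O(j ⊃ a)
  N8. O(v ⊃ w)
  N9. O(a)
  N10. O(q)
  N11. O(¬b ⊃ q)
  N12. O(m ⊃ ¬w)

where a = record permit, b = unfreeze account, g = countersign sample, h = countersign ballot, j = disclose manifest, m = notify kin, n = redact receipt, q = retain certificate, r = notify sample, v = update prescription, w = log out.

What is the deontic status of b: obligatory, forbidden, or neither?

Obligatory

Premise 9 states O(a) outright.
The contrapositive of premise 4 (O(¬w ⊃ ¬a)) is O(a ⊃ w), and O(a) is already established, so O(w).
Premise 12, O(m ⊃ ¬w), contraposes to O(w ⊃ ¬m); with O(w) we get O(¬m).
Premise 5 is O(¬m ⊃ ¬h); since O(¬m), deontic closure gives O(¬h).
Premise 2 is O(¬h ⊃ g); since O(¬h), deontic closure gives O(g).
Applying K to premise 1 (O(g ⊃ ¬r)) and O(g) yields O(¬r).
Applying K to premise 3 (O(¬r ⊃ b)) and O(¬r) yields O(b).
Premises 6, 7, 8, 10, 11 do not contribute to this derivation.
Hence b is obligatory.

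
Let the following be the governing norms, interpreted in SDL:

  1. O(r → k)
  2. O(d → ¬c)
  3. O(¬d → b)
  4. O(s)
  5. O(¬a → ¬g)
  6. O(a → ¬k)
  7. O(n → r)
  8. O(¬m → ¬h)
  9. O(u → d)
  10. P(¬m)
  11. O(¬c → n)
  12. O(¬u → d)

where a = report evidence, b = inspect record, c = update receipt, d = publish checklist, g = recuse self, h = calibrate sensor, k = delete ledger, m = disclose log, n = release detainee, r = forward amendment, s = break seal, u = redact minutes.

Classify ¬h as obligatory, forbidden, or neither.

Premise 8 is O(¬m → ¬h), but O(¬m) is not derivable from the premises (the permission P(¬m) asserts only ¬O(m), not O(¬m)), so it does not yield O(¬h).
No premise or chain of K-axiom applications forces O(¬h), and none forces O(h). So ¬h is neither obligatory nor forbidden under these norms.

Neither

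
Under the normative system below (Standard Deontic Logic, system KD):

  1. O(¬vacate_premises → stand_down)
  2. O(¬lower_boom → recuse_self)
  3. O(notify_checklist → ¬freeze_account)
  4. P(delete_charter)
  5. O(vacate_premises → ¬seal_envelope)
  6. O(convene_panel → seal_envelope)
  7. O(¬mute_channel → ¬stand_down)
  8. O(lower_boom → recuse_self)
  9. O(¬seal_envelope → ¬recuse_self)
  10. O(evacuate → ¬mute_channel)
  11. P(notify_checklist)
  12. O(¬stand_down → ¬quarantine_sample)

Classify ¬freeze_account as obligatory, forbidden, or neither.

Neither

Premise 3 is O(notify_checklist → ¬freeze_account), but O(notify_checklist) is not derivable from the premises (the permission P(notify_checklist) asserts only ¬O(¬notify_checklist), not O(notify_checklist)), so it does not yield O(¬freeze_account).
No premise or chain of K-axiom applications forces O(¬freeze_account), and none forces O(freeze_account). So ¬freeze_account is neither obligatory nor forbidden under these norms.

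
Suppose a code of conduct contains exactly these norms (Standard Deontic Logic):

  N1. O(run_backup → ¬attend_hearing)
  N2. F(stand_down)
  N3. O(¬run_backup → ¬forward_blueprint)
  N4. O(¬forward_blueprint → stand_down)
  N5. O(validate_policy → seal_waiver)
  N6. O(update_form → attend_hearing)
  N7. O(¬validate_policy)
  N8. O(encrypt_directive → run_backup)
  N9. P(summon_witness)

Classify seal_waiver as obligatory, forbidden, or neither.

Neither

Premise 5 is O(validate_policy → seal_waiver), but O(validate_policy) is not derivable from the premises, so it does not yield O(seal_waiver).
No premise or chain of K-axiom applications forces O(seal_waiver), and none forces O(¬seal_waiver). So seal_waiver is neither obligatory nor forbidden under these norms.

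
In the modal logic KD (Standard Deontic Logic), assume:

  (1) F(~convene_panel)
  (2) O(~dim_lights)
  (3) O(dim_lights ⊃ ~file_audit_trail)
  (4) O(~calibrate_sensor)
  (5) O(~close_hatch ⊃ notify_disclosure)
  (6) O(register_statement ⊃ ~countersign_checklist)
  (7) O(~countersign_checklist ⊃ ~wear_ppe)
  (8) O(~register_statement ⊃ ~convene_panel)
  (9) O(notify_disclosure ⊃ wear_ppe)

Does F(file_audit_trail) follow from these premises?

No

Premise 3 is O(dim_lights ⊃ ~file_audit_trail), but O(dim_lights) is not derivable from the premises, so it does not yield O(~file_audit_trail).
No other premise forces O(~file_audit_trail). An ideal world satisfying every premise can still have file_audit_trail true, so F(file_audit_trail) is not derivable.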